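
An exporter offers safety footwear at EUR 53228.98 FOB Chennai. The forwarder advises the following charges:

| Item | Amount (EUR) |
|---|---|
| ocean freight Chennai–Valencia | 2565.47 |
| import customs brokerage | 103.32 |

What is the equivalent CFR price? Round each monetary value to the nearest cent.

CFR price: EUR 55794.45

Not relevant to the conversion: brokerage — on the buyer under both terms; not part of either seller's price.
From FOB to CFR, the seller additionally bears: freight.
CFR price = 53228.98 + 2565.47 = 55794.45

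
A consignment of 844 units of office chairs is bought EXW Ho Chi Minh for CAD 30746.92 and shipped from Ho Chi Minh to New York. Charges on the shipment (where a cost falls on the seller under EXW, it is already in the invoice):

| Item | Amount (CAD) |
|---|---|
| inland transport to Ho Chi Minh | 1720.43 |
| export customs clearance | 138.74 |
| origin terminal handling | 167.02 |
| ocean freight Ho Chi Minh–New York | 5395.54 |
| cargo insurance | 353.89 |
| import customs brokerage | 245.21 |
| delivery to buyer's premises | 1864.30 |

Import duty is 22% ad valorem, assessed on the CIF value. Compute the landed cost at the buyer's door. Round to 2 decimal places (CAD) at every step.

EXW: the seller makes goods available at their premises; the buyer bears all onward costs.
CIF value = EXW price + inland to port + export clearance + origin terminal + freight + insurance = 30746.92 + 1720.43 + 138.74 + 167.02 + 5395.54 + 353.89 = 38522.54
Import duty = 38522.54 × 22% = 8474.96
Buyer bears: inland to port 1720.43 + export clearance 138.74 + origin terminal 167.02 + freight 5395.54 + insurance 353.89 + brokerage 245.21 + delivery 1864.30 + duty 8474.96 = 18360.09
Landed cost = invoice 30746.92 + 18360.09 = 49107.01

Total landed cost: CAD 49107.01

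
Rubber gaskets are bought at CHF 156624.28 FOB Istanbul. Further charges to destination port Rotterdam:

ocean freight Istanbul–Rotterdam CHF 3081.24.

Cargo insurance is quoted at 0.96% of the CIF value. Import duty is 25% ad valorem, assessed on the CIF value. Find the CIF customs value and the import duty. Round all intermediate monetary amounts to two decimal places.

CIF value: CHF 161253.55; import duty: CHF 40313.39

Let C be the CIF value. C = FOB price + freight + 0.96% × C
C − 0.96% × C = 156624.28 + 3081.24
0.9904 × C = 159705.52
C = 159705.52 / 0.9904 = 161253.55
Insurance premium = 0.96% × 161253.55 = 1548.03
Import duty = 161253.55 × 25% = 40313.39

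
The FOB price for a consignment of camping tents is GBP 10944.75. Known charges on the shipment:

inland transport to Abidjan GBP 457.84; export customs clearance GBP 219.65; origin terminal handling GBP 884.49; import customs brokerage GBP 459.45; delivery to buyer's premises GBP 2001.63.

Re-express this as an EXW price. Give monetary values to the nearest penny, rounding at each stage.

Not relevant to the conversion: brokerage, delivery — on the buyer under both terms; not part of either seller's price.
From FOB to EXW, the seller no longer bears: inland to port, export clearance, origin terminal.
EXW price = 10944.75 − 457.84 − 219.65 − 884.49 = 9382.77

EXW price: GBP 9382.77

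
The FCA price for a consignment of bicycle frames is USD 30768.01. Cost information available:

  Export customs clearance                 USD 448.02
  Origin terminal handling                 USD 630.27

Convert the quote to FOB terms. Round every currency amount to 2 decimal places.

FOB price: USD 31398.28

Not relevant to the conversion: export clearance — on the seller under both FCA and FOB; already in the FCA price and stays in the FOB price.
From FCA to FOB, the seller additionally bears: origin terminal.
FOB price = 30768.01 + 630.27 = 31398.28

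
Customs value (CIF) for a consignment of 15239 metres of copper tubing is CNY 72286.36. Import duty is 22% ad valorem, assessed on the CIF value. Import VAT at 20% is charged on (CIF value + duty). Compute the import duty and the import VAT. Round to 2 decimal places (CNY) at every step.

Import duty: CNY 15903.00; import VAT: CNY 17637.87

Import duty = 72286.36 × 22% = 15903.00
VAT base = CIF + duty = 72286.36 + 15903.00 = 88189.36
Import VAT = 88189.36 × 20% = 17637.87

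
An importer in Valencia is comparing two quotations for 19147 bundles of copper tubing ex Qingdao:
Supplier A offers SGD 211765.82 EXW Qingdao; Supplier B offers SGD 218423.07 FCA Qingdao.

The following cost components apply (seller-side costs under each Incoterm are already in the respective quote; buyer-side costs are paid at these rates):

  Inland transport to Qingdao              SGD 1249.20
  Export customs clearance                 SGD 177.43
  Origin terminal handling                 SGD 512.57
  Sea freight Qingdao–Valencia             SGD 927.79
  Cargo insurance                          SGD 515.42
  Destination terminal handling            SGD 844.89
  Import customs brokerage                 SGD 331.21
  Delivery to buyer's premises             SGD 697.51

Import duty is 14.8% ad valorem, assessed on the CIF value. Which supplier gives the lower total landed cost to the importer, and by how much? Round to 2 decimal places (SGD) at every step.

Supplier A (EXW):
CIF value = EXW price + inland to port + export clearance + origin terminal + freight + insurance = 211765.82 + 1249.20 + 177.43 + 512.57 + 927.79 + 515.42 = 215148.23
Import duty = 215148.23 × 14.8% = 31841.94
Buyer bears (A): 1249.20 + 177.43 + 512.57 + 927.79 + 515.42 + 844.89 + 331.21 + 697.51 = 5256.02
Landed cost (A) = invoice 211765.82 + 5256.02 + duty 31841.94 = 248863.78
Supplier B (FCA):
CIF value = FCA price + origin terminal + freight + insurance = 218423.07 + 512.57 + 927.79 + 515.42 = 220378.85
Import duty = 220378.85 × 14.8% = 32616.07
Buyer bears (B): 512.57 + 927.79 + 515.42 + 844.89 + 331.21 + 697.51 = 3829.39
Landed cost (B) = invoice 218423.07 + 3829.39 + duty 32616.07 = 254868.53
Difference = |248863.78 − 254868.53| = 6004.75

Supplier A is cheaper by SGD 6004.75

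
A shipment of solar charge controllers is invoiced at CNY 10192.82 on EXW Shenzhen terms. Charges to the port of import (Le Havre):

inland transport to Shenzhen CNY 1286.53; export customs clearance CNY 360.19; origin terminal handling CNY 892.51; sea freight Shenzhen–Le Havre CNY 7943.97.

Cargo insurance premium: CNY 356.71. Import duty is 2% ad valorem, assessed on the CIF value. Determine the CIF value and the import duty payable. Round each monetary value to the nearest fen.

CIF = EXW price + pre-shipment costs + freight + insurance
CIF = 10192.82 + 1286.53 + 360.19 + 892.51 + 7943.97 + 356.71 = 21032.73
Import duty = 21032.73 × 2% = 420.65

CIF value: CNY 21032.73; import duty: CNY 420.65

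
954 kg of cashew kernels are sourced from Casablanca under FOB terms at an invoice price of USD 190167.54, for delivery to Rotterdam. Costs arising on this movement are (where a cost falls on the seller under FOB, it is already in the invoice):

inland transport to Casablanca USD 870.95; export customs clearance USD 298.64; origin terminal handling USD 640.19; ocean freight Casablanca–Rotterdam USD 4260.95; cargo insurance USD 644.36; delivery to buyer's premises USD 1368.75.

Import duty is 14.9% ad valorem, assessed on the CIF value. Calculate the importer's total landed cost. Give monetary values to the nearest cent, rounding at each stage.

FOB: the seller bears costs until goods are on board at the origin port; the buyer bears freight, insurance and all costs thereafter.
Already in the invoice (seller's account under FOB): inland to port, export clearance, origin terminal — exclude.
CIF value = FOB price + freight + insurance = 190167.54 + 4260.95 + 644.36 = 195072.85
Import duty = 195072.85 × 14.9% = 29065.85
Buyer bears: freight 4260.95 + insurance 644.36 + delivery 1368.75 + duty 29065.85 = 35339.91
Landed cost = invoice 190167.54 + 35339.91 = 225507.45

Total landed cost: USD 225507.45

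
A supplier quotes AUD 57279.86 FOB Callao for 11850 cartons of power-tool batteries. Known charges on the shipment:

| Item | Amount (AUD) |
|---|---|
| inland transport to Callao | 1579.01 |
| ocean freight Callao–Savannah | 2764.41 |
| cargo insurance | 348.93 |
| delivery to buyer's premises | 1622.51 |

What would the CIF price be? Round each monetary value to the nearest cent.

CIF price: AUD 60393.20

Not relevant to the conversion: inland to port — on the seller under both FOB and CIF; already in the FOB price and stays in the CIF price. delivery — on the buyer under both terms; not part of either seller's price.
From FOB to CIF, the seller additionally bears: freight, insurance.
CIF price = 57279.86 + 2764.41 + 348.93 = 60393.20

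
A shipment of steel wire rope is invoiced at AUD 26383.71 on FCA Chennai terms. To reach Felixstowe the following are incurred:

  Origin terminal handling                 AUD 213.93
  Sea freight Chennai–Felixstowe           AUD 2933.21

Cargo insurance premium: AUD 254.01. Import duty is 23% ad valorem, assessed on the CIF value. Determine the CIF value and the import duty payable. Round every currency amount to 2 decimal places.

CIF = FCA price + pre-shipment costs + freight + insurance
CIF = 26383.71 + 213.93 + 2933.21 + 254.01 = 29784.86
Import duty = 29784.86 × 23% = 6850.52

CIF value: AUD 29784.86; import duty: AUD 6850.52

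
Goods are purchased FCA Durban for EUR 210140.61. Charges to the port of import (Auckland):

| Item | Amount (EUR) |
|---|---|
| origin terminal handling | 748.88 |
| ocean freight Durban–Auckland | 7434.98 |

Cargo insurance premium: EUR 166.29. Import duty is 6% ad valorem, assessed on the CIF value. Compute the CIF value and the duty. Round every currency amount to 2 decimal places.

CIF = FCA price + pre-shipment costs + freight + insurance
CIF = 210140.61 + 748.88 + 7434.98 + 166.29 = 218490.76
Import duty = 218490.76 × 6% = 13109.45

CIF value: EUR 218490.76; import duty: EUR 13109.45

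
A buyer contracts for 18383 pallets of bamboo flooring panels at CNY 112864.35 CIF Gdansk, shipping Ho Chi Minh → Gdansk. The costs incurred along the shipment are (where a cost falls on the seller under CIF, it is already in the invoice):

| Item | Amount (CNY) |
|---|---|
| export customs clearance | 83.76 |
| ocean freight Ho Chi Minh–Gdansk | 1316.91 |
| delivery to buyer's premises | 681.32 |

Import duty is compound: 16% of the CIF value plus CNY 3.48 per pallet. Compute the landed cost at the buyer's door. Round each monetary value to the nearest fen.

Total landed cost: CNY 195576.81

CIF: the seller pays costs through ocean freight and marine insurance to the destination port.
Already in the invoice (seller's account under CIF): export clearance, freight — exclude.
The CIF price already equals the CIF value: 112864.35
Ad valorem component: 112864.35 × 16% = 18058.30
Specific component: 18383 × 3.48 = 63972.84
Import duty = 18058.30 + 63972.84 = 82031.14
Buyer bears: delivery 681.32 + duty 82031.14 = 82712.46
Landed cost = invoice 112864.35 + 82712.46 = 195576.81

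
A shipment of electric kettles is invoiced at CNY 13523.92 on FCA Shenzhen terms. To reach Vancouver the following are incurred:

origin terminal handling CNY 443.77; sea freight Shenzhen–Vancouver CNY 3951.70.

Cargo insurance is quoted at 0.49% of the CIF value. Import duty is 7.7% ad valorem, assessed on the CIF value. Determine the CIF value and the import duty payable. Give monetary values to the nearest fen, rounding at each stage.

CIF value: CNY 18007.63; import duty: CNY 1386.59

Let C be the CIF value. C = FCA price + pre-shipment costs + freight + 0.49% × C
C − 0.49% × C = 13523.92 + 443.77 + 3951.70
0.9951 × C = 17919.39
C = 17919.39 / 0.9951 = 18007.63
Insurance premium = 0.49% × 18007.63 = 88.24
Import duty = 18007.63 × 7.7% = 1386.59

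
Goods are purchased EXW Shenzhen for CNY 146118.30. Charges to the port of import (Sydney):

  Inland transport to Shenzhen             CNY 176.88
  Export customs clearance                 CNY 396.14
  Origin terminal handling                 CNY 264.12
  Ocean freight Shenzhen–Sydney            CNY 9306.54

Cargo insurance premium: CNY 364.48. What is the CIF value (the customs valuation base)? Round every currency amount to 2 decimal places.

CIF value: CNY 156626.46

CIF = EXW price + pre-shipment costs + freight + insurance
CIF = 146118.30 + 176.88 + 396.14 + 264.12 + 9306.54 + 364.48 = 156626.46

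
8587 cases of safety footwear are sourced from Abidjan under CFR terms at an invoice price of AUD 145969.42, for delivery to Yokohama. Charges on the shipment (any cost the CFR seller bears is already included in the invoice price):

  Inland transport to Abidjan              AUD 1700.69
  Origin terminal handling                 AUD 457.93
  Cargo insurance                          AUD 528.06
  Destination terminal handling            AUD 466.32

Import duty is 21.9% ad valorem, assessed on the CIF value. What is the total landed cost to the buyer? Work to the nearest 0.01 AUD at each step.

CFR: the seller pays costs through ocean freight to the destination port, but not insurance.
Already in the invoice (seller's account under CFR): inland to port, origin terminal — exclude.
CIF value = CFR price + insurance = 145969.42 + 528.06 = 146497.48
Import duty = 146497.48 × 21.9% = 32082.95
Buyer bears: insurance 528.06 + destination terminal 466.32 + duty 32082.95 = 33077.33
Landed cost = invoice 145969.42 + 33077.33 = 179046.75

Total landed cost: AUD 179046.75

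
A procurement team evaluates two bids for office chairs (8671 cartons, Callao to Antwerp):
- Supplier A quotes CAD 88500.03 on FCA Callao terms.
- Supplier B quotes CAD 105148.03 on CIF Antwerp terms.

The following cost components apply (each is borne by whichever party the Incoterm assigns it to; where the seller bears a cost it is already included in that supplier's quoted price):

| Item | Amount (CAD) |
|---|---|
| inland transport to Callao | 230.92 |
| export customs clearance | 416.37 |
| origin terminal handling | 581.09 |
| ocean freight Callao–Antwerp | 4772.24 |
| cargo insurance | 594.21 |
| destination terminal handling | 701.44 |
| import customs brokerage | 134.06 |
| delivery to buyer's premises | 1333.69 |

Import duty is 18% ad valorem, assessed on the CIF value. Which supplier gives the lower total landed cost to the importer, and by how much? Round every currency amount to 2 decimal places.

Supplier A (FCA):
CIF value = FCA price + origin terminal + freight + insurance = 88500.03 + 581.09 + 4772.24 + 594.21 = 94447.57
Import duty = 94447.57 × 18% = 17000.56
Buyer bears (A): 581.09 + 4772.24 + 594.21 + 701.44 + 134.06 + 1333.69 = 8116.73
Landed cost (A) = invoice 88500.03 + 8116.73 + duty 17000.56 = 113617.32
Supplier B (CIF):
The CIF price already equals the CIF value: 105148.03
Import duty = 105148.03 × 18% = 18926.65
Buyer bears (B): 701.44 + 134.06 + 1333.69 = 2169.19
Landed cost (B) = invoice 105148.03 + 2169.19 + duty 18926.65 = 126243.87
Difference = |113617.32 − 126243.87| = 12626.55

Supplier A is cheaper by CAD 12626.55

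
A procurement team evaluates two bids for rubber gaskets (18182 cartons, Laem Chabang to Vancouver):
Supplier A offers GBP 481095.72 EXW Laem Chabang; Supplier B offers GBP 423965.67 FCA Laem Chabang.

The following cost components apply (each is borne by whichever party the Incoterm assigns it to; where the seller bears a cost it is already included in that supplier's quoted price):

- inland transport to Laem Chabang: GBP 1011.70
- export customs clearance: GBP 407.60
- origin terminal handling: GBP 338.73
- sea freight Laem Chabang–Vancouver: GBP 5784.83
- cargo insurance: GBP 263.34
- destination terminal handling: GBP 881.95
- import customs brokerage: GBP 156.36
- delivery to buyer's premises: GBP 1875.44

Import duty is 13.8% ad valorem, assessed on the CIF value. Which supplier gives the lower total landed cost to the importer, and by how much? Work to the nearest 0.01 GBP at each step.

Supplier B is cheaper by GBP 66629.16

Supplier A (EXW):
CIF value = EXW price + inland to port + export clearance + origin terminal + freight + insurance = 481095.72 + 1011.70 + 407.60 + 338.73 + 5784.83 + 263.34 = 488901.92
Import duty = 488901.92 × 13.8% = 67468.46
Buyer bears (A): 1011.70 + 407.60 + 338.73 + 5784.83 + 263.34 + 881.95 + 156.36 + 1875.44 = 10719.95
Landed cost (A) = invoice 481095.72 + 10719.95 + duty 67468.46 = 559284.13
Supplier B (FCA):
CIF value = FCA price + origin terminal + freight + insurance = 423965.67 + 338.73 + 5784.83 + 263.34 = 430352.57
Import duty = 430352.57 × 13.8% = 59388.65
Buyer bears (B): 338.73 + 5784.83 + 263.34 + 881.95 + 156.36 + 1875.44 = 9300.65
Landed cost (B) = invoice 423965.67 + 9300.65 + duty 59388.65 = 492654.97
Difference = |559284.13 − 492654.97| = 66629.16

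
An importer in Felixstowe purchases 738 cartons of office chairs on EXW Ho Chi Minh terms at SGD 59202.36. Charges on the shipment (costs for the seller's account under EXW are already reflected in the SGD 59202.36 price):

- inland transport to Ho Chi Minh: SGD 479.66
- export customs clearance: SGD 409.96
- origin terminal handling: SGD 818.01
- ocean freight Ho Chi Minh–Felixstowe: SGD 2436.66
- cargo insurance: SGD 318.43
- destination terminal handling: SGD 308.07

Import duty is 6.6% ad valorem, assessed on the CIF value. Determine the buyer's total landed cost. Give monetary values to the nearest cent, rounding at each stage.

EXW: the seller makes goods available at their premises; the buyer bears all onward costs.
CIF value = EXW price + inland to port + export clearance + origin terminal + freight + insurance = 59202.36 + 479.66 + 409.96 + 818.01 + 2436.66 + 318.43 = 63665.08
Import duty = 63665.08 × 6.6% = 4201.90
Buyer bears: inland to port 479.66 + export clearance 409.96 + origin terminal 818.01 + freight 2436.66 + insurance 318.43 + destination terminal 308.07 + duty 4201.90 = 8972.69
Landed cost = invoice 59202.36 + 8972.69 = 68175.05

Total landed cost: SGD 68175.05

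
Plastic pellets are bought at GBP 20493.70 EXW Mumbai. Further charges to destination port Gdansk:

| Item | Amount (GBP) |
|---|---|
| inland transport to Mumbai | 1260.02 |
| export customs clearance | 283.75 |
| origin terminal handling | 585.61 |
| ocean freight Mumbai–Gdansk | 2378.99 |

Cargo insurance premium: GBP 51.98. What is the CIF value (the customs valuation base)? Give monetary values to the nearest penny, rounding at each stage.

CIF = EXW price + pre-shipment costs + freight + insurance
CIF = 20493.70 + 1260.02 + 283.75 + 585.61 + 2378.99 + 51.98 = 25054.05

CIF value: GBP 25054.05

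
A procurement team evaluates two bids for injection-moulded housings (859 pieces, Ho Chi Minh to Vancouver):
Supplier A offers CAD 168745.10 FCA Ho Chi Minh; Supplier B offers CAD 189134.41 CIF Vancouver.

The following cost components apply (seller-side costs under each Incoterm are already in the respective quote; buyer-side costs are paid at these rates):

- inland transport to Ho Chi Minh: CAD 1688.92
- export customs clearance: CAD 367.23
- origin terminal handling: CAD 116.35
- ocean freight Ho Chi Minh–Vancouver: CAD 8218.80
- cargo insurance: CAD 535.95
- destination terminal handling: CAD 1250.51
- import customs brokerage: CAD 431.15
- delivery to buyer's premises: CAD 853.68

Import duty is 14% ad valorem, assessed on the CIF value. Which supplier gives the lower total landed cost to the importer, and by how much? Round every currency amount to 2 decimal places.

Supplier A is cheaper by CAD 13130.76

Supplier A (FCA):
CIF value = FCA price + origin terminal + freight + insurance = 168745.10 + 116.35 + 8218.80 + 535.95 = 177616.20
Import duty = 177616.20 × 14% = 24866.27
Buyer bears (A): 116.35 + 8218.80 + 535.95 + 1250.51 + 431.15 + 853.68 = 11406.44
Landed cost (A) = invoice 168745.10 + 11406.44 + duty 24866.27 = 205017.81
Supplier B (CIF):
The CIF price already equals the CIF value: 189134.41
Import duty = 189134.41 × 14% = 26478.82
Buyer bears (B): 1250.51 + 431.15 + 853.68 = 2535.34
Landed cost (B) = invoice 189134.41 + 2535.34 + duty 26478.82 = 218148.57
Difference = |205017.81 − 218148.57| = 13130.76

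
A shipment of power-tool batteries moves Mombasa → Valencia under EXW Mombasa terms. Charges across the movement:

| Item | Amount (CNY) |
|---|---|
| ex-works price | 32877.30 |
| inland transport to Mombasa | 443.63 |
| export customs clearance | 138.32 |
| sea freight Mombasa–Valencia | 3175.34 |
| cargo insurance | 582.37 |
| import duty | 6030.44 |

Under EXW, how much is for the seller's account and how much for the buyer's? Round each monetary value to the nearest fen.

EXW: the seller makes goods available at their premises; the buyer bears all onward costs.
Seller's account: goods 32877.30 = 32877.30
Buyer's account: inland to port 443.63 + export clearance 138.32 + freight 3175.34 + insurance 582.37 + duty 6030.44 = 10370.10

Seller: CNY 32877.30; buyer: CNY 10370.10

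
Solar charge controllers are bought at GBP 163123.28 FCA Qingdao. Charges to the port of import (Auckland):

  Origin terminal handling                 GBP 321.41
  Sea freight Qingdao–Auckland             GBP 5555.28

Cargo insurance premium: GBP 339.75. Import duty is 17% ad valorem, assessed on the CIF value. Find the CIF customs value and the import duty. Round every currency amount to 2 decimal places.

CIF = FCA price + pre-shipment costs + freight + insurance
CIF = 163123.28 + 321.41 + 5555.28 + 339.75 = 169339.72
Import duty = 169339.72 × 17% = 28787.75

CIF value: GBP 169339.72; import duty: GBP 28787.75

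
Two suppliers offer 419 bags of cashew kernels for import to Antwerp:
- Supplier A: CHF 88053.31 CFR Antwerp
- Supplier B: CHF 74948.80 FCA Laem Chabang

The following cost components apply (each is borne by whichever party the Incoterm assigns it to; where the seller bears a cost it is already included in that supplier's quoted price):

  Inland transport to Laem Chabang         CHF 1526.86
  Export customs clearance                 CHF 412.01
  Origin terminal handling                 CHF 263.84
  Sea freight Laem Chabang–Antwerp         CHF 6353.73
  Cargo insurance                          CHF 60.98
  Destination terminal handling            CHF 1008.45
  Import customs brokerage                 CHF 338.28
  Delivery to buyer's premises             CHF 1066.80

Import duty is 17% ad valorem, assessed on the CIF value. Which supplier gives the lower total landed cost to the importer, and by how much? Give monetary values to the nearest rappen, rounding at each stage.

Supplier B is cheaper by CHF 7589.72

Supplier A (CFR):
CIF value = CFR price + insurance = 88053.31 + 60.98 = 88114.29
Import duty = 88114.29 × 17% = 14979.43
Buyer bears (A): 60.98 + 1008.45 + 338.28 + 1066.80 = 2474.51
Landed cost (A) = invoice 88053.31 + 2474.51 + duty 14979.43 = 105507.25
Supplier B (FCA):
CIF value = FCA price + origin terminal + freight + insurance = 74948.80 + 263.84 + 6353.73 + 60.98 = 81627.35
Import duty = 81627.35 × 17% = 13876.65
Buyer bears (B): 263.84 + 6353.73 + 60.98 + 1008.45 + 338.28 + 1066.80 = 9092.08
Landed cost (B) = invoice 74948.80 + 9092.08 + duty 13876.65 = 97917.53
Difference = |105507.25 − 97917.53| = 7589.72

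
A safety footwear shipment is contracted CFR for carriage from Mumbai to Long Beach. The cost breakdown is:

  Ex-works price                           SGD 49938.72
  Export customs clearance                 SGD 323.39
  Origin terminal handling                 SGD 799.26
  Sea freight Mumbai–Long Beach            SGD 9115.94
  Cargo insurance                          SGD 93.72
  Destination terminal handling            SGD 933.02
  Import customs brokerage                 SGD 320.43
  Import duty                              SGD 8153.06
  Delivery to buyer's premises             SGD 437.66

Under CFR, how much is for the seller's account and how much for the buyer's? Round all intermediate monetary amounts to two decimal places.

Seller: SGD 60177.31; buyer: SGD 9937.89

CFR: the seller pays costs through ocean freight to the destination port, but not insurance.
Seller's account: goods 49938.72 + export clearance 323.39 + origin terminal 799.26 + freight 9115.94 = 60177.31
Buyer's account: insurance 93.72 + destination terminal 933.02 + brokerage 320.43 + duty 8153.06 + delivery 437.66 = 9937.89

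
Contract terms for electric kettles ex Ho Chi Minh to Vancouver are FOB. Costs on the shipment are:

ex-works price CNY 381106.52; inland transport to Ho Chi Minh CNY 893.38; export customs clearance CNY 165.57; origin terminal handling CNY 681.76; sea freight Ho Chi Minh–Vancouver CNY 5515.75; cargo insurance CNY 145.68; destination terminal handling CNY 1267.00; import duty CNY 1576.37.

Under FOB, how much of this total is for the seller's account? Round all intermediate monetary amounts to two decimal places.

Seller's account: CNY 382847.23

FOB: the seller bears costs until goods are on board at the origin port; the buyer bears freight, insurance and all costs thereafter.
Seller's account: goods 381106.52 + inland to port 893.38 + export clearance 165.57 + origin terminal 681.76 = 382847.23
Buyer's account: freight 5515.75 + insurance 145.68 + destination terminal 1267.00 + duty 1576.37 = 8504.80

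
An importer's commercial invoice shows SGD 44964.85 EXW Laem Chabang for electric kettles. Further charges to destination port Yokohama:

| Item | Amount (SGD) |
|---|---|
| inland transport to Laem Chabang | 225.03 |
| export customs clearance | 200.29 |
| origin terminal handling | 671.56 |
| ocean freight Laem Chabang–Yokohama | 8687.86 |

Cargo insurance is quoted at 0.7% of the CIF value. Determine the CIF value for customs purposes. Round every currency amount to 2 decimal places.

CIF value: SGD 55135.54

Let C be the CIF value. C = EXW price + pre-shipment costs + freight + 0.7% × C
C − 0.7% × C = 44964.85 + 225.03 + 200.29 + 671.56 + 8687.86
0.993 × C = 54749.59
C = 54749.59 / 0.993 = 55135.54
Insurance premium = 0.7% × 55135.54 = 385.95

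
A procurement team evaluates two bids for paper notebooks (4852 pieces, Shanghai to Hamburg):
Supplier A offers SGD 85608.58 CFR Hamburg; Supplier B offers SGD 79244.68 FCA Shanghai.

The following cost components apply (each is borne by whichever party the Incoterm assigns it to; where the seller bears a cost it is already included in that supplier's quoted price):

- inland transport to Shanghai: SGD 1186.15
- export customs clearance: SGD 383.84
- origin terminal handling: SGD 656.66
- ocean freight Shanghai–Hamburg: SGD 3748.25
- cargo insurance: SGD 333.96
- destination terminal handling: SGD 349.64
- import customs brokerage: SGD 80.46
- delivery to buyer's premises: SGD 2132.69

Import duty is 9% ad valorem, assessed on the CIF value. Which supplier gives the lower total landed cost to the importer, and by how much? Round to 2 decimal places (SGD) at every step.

Supplier A (CFR):
CIF value = CFR price + insurance = 85608.58 + 333.96 = 85942.54
Import duty = 85942.54 × 9% = 7734.83
Buyer bears (A): 333.96 + 349.64 + 80.46 + 2132.69 = 2896.75
Landed cost (A) = invoice 85608.58 + 2896.75 + duty 7734.83 = 96240.16
Supplier B (FCA):
CIF value = FCA price + origin terminal + freight + insurance = 79244.68 + 656.66 + 3748.25 + 333.96 = 83983.55
Import duty = 83983.55 × 9% = 7558.52
Buyer bears (B): 656.66 + 3748.25 + 333.96 + 349.64 + 80.46 + 2132.69 = 7301.66
Landed cost (B) = invoice 79244.68 + 7301.66 + duty 7558.52 = 94104.86
Difference = |96240.16 − 94104.86| = 2135.30

Supplier B is cheaper by SGD 2135.30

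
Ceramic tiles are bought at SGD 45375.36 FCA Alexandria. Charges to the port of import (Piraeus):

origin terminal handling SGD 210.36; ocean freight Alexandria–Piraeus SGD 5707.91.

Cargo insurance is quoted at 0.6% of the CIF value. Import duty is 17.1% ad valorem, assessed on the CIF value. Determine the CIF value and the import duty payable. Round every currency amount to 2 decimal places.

CIF value: SGD 51603.25; import duty: SGD 8824.16

Let C be the CIF value. C = FCA price + pre-shipment costs + freight + 0.6% × C
C − 0.6% × C = 45375.36 + 210.36 + 5707.91
0.994 × C = 51293.63
C = 51293.63 / 0.994 = 51603.25
Insurance premium = 0.6% × 51603.25 = 309.62
Import duty = 51603.25 × 17.1% = 8824.16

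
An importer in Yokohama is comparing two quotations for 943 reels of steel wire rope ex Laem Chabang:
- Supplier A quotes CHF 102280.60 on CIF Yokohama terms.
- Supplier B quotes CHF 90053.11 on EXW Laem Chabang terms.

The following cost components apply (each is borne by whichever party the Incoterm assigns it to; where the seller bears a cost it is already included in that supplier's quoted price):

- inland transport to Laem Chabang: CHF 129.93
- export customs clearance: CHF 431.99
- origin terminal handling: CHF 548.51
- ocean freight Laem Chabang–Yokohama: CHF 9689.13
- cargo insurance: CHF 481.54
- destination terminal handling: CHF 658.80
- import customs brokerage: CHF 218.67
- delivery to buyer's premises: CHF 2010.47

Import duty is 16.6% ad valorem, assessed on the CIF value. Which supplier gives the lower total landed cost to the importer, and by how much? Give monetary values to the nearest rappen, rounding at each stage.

Supplier B is cheaper by CHF 1103.49

Supplier A (CIF):
The CIF price already equals the CIF value: 102280.60
Import duty = 102280.60 × 16.6% = 16978.58
Buyer bears (A): 658.80 + 218.67 + 2010.47 = 2887.94
Landed cost (A) = invoice 102280.60 + 2887.94 + duty 16978.58 = 122147.12
Supplier B (EXW):
CIF value = EXW price + inland to port + export clearance + origin terminal + freight + insurance = 90053.11 + 129.93 + 431.99 + 548.51 + 9689.13 + 481.54 = 101334.21
Import duty = 101334.21 × 16.6% = 16821.48
Buyer bears (B): 129.93 + 431.99 + 548.51 + 9689.13 + 481.54 + 658.80 + 218.67 + 2010.47 = 14169.04
Landed cost (B) = invoice 90053.11 + 14169.04 + duty 16821.48 = 121043.63
Difference = |122147.12 − 121043.63| = 1103.49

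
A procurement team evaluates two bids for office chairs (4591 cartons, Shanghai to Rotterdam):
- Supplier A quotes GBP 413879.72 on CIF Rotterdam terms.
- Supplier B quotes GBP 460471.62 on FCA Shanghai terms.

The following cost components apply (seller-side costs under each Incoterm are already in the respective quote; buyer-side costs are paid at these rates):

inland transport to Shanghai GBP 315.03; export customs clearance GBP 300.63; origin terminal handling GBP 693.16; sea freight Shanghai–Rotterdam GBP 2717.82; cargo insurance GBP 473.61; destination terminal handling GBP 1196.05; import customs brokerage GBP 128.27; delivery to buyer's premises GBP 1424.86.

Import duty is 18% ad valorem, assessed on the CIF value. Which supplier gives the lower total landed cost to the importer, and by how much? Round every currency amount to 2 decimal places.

Supplier A (CIF):
The CIF price already equals the CIF value: 413879.72
Import duty = 413879.72 × 18% = 74498.35
Buyer bears (A): 1196.05 + 128.27 + 1424.86 = 2749.18
Landed cost (A) = invoice 413879.72 + 2749.18 + duty 74498.35 = 491127.25
Supplier B (FCA):
CIF value = FCA price + origin terminal + freight + insurance = 460471.62 + 693.16 + 2717.82 + 473.61 = 464356.21
Import duty = 464356.21 × 18% = 83584.12
Buyer bears (B): 693.16 + 2717.82 + 473.61 + 1196.05 + 128.27 + 1424.86 = 6633.77
Landed cost (B) = invoice 460471.62 + 6633.77 + duty 83584.12 = 550689.51
Difference = |491127.25 − 550689.51| = 59562.26

Supplier A is cheaper by GBP 59562.26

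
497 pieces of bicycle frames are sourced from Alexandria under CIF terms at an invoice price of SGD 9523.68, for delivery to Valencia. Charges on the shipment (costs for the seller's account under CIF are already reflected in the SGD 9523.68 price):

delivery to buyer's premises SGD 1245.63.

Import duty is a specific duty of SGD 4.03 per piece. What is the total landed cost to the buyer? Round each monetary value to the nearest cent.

Total landed cost: SGD 12772.22

CIF: the seller pays costs through ocean freight and marine insurance to the destination port.
The CIF price already equals the CIF value: 9523.68
Import duty = 497 × 4.03 = 2002.91
Buyer bears: delivery 1245.63 + duty 2002.91 = 3248.54
Landed cost = invoice 9523.68 + 3248.54 = 12772.22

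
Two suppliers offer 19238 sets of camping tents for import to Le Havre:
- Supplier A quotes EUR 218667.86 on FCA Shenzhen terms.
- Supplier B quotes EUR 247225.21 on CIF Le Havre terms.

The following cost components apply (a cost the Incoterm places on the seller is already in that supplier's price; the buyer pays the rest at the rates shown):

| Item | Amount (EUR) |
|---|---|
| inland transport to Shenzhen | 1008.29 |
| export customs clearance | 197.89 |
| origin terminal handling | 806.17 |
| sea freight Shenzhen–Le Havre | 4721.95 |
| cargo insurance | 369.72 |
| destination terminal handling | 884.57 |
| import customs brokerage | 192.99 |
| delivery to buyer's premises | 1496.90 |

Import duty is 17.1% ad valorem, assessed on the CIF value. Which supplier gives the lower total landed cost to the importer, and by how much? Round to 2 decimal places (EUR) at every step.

Supplier A (FCA):
CIF value = FCA price + origin terminal + freight + insurance = 218667.86 + 806.17 + 4721.95 + 369.72 = 224565.70
Import duty = 224565.70 × 17.1% = 38400.73
Buyer bears (A): 806.17 + 4721.95 + 369.72 + 884.57 + 192.99 + 1496.90 = 8472.30
Landed cost (A) = invoice 218667.86 + 8472.30 + duty 38400.73 = 265540.89
Supplier B (CIF):
The CIF price already equals the CIF value: 247225.21
Import duty = 247225.21 × 17.1% = 42275.51
Buyer bears (B): 884.57 + 192.99 + 1496.90 = 2574.46
Landed cost (B) = invoice 247225.21 + 2574.46 + duty 42275.51 = 292075.18
Difference = |265540.89 − 292075.18| = 26534.29

Supplier A is cheaper by EUR 26534.29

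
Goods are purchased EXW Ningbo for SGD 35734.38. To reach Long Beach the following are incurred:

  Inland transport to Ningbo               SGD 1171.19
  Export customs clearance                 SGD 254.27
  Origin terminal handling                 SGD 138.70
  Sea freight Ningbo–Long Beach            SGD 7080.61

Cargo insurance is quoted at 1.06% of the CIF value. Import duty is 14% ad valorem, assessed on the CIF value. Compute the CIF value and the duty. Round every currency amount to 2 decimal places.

Let C be the CIF value. C = EXW price + pre-shipment costs + freight + 1.06% × C
C − 1.06% × C = 35734.38 + 1171.19 + 254.27 + 138.70 + 7080.61
0.9894 × C = 44379.15
C = 44379.15 / 0.9894 = 44854.61
Insurance premium = 1.06% × 44854.61 = 475.46
Import duty = 44854.61 × 14% = 6279.65

CIF value: SGD 44854.61; import duty: SGD 6279.65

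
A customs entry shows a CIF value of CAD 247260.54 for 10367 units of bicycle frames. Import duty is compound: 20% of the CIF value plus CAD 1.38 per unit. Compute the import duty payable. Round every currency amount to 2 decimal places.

Ad valorem component: 247260.54 × 20% = 49452.11
Specific component: 10367 × 1.38 = 14306.46
Import duty = 49452.11 + 14306.46 = 63758.57

Import duty: CAD 63758.57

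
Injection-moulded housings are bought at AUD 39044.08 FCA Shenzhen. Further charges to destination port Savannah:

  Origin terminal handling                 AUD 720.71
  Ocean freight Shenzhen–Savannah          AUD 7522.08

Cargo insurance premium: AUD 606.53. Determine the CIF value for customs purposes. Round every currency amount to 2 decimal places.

CIF = FCA price + pre-shipment costs + freight + insurance
CIF = 39044.08 + 720.71 + 7522.08 + 606.53 = 47893.40

CIF value: AUD 47893.40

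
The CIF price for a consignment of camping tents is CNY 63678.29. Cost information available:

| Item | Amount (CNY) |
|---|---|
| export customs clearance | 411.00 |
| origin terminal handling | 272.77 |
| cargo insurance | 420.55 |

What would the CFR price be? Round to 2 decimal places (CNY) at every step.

CFR price: CNY 63257.74

Not relevant to the conversion: origin terminal, export clearance — on the seller under both CIF and CFR; already in the CIF price and stays in the CFR price.
From CIF to CFR, the seller no longer bears: insurance.
CFR price = 63678.29 − 420.55 = 63257.74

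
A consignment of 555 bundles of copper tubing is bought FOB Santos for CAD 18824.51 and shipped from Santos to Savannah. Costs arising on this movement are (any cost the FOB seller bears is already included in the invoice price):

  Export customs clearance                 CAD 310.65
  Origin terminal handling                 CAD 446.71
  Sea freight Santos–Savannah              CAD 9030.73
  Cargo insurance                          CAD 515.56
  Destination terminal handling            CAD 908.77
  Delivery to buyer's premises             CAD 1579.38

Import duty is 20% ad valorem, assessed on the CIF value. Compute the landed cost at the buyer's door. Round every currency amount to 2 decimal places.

FOB: the seller bears costs until goods are on board at the origin port; the buyer bears freight, insurance and all costs thereafter.
Already in the invoice (seller's account under FOB): export clearance, origin terminal — exclude.
CIF value = FOB price + freight + insurance = 18824.51 + 9030.73 + 515.56 = 28370.80
Import duty = 28370.80 × 20% = 5674.16
Buyer bears: freight 9030.73 + insurance 515.56 + destination terminal 908.77 + delivery 1579.38 + duty 5674.16 = 17708.60
Landed cost = invoice 18824.51 + 17708.60 = 36533.11

Total landed cost: CAD 36533.11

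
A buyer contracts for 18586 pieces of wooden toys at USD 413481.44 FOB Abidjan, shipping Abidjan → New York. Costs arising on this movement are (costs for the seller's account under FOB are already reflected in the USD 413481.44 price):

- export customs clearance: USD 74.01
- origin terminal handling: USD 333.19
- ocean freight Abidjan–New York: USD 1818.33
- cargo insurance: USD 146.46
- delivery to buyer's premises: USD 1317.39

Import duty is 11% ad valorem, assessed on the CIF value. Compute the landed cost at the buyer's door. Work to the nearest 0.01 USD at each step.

FOB: the seller bears costs until goods are on board at the origin port; the buyer bears freight, insurance and all costs thereafter.
Already in the invoice (seller's account under FOB): export clearance, origin terminal — exclude.
CIF value = FOB price + freight + insurance = 413481.44 + 1818.33 + 146.46 = 415446.23
Import duty = 415446.23 × 11% = 45699.09
Buyer bears: freight 1818.33 + insurance 146.46 + delivery 1317.39 + duty 45699.09 = 48981.27
Landed cost = invoice 413481.44 + 48981.27 = 462462.71

Total landed cost: USD 462462.71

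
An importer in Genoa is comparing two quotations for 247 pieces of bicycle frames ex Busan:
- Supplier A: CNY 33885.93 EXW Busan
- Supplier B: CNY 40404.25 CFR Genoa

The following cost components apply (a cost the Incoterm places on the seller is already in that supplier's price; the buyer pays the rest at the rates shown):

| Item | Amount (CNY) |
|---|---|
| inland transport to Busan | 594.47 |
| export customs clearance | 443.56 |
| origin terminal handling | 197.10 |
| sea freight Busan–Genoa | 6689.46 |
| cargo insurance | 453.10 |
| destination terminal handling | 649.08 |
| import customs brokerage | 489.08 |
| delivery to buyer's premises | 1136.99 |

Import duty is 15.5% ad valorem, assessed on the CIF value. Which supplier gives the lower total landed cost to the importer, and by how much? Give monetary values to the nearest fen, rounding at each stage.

Supplier B is cheaper by CNY 1624.24

Supplier A (EXW):
CIF value = EXW price + inland to port + export clearance + origin terminal + freight + insurance = 33885.93 + 594.47 + 443.56 + 197.10 + 6689.46 + 453.10 = 42263.62
Import duty = 42263.62 × 15.5% = 6550.86
Buyer bears (A): 594.47 + 443.56 + 197.10 + 6689.46 + 453.10 + 649.08 + 489.08 + 1136.99 = 10652.84
Landed cost (A) = invoice 33885.93 + 10652.84 + duty 6550.86 = 51089.63
Supplier B (CFR):
CIF value = CFR price + insurance = 40404.25 + 453.10 = 40857.35
Import duty = 40857.35 × 15.5% = 6332.89
Buyer bears (B): 453.10 + 649.08 + 489.08 + 1136.99 = 2728.25
Landed cost (B) = invoice 40404.25 + 2728.25 + duty 6332.89 = 49465.39
Difference = |51089.63 − 49465.39| = 1624.24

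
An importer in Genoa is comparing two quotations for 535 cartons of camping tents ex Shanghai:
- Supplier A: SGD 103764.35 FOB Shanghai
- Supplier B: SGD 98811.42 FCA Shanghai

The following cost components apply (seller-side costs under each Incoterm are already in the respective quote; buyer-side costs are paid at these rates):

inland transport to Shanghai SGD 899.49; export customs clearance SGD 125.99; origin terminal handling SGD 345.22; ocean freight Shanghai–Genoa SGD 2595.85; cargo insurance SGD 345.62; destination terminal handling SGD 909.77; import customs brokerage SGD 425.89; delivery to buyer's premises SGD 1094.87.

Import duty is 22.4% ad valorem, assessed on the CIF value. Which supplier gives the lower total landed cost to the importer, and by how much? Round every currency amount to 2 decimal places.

Supplier A (FOB):
CIF value = FOB price + freight + insurance = 103764.35 + 2595.85 + 345.62 = 106705.82
Import duty = 106705.82 × 22.4% = 23902.10
Buyer bears (A): 2595.85 + 345.62 + 909.77 + 425.89 + 1094.87 = 5372.00
Landed cost (A) = invoice 103764.35 + 5372.00 + duty 23902.10 = 133038.45
Supplier B (FCA):
CIF value = FCA price + origin terminal + freight + insurance = 98811.42 + 345.22 + 2595.85 + 345.62 = 102098.11
Import duty = 102098.11 × 22.4% = 22869.98
Buyer bears (B): 345.22 + 2595.85 + 345.62 + 909.77 + 425.89 + 1094.87 = 5717.22
Landed cost (B) = invoice 98811.42 + 5717.22 + duty 22869.98 = 127398.62
Difference = |133038.45 − 127398.62| = 5639.83

Supplier B is cheaper by SGD 5639.83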